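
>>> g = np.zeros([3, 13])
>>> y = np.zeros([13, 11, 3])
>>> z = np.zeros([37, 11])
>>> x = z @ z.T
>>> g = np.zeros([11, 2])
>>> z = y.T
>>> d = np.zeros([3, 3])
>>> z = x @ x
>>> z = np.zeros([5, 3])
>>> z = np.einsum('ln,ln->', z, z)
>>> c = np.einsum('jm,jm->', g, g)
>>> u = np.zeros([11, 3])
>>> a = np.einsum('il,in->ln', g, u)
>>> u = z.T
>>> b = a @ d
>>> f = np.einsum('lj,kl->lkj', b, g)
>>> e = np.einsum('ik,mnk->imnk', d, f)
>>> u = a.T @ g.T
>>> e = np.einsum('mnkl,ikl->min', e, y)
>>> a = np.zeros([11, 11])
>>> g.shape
(11, 2)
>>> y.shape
(13, 11, 3)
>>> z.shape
()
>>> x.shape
(37, 37)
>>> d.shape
(3, 3)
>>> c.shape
()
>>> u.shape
(3, 11)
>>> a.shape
(11, 11)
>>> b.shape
(2, 3)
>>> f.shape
(2, 11, 3)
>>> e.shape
(3, 13, 2)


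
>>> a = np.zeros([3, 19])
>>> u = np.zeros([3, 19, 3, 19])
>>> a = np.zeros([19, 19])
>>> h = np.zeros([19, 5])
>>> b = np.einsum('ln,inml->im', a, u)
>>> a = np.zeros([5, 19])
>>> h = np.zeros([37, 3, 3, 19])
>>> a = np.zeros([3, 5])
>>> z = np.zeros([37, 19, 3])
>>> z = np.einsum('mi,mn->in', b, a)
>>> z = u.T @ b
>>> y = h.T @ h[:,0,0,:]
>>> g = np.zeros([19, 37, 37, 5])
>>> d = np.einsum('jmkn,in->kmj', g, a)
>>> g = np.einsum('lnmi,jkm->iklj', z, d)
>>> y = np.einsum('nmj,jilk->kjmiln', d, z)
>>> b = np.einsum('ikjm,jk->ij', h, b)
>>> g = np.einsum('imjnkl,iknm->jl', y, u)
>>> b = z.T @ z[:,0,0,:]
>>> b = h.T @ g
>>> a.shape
(3, 5)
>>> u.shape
(3, 19, 3, 19)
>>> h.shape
(37, 3, 3, 19)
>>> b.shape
(19, 3, 3, 37)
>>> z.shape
(19, 3, 19, 3)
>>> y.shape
(3, 19, 37, 3, 19, 37)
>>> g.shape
(37, 37)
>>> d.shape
(37, 37, 19)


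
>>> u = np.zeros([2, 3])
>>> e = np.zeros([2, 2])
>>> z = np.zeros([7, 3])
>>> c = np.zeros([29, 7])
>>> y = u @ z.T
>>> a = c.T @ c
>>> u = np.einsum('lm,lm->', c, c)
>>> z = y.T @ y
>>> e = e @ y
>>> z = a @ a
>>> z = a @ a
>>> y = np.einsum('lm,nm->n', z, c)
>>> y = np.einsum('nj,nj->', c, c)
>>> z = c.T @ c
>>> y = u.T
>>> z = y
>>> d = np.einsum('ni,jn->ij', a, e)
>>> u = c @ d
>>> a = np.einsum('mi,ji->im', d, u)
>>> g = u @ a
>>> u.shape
(29, 2)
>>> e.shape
(2, 7)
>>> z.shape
()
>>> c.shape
(29, 7)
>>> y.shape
()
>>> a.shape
(2, 7)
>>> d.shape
(7, 2)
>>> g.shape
(29, 7)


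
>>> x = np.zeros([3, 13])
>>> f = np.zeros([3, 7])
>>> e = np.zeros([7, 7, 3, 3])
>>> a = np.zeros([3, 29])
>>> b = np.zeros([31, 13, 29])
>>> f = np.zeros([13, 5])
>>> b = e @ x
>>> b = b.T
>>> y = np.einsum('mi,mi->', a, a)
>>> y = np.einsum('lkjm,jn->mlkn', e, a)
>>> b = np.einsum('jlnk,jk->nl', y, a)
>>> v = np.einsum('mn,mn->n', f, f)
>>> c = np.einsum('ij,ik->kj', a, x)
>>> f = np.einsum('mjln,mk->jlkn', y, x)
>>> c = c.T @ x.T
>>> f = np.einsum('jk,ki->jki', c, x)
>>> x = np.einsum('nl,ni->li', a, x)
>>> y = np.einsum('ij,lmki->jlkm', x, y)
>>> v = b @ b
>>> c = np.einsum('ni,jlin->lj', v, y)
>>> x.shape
(29, 13)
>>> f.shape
(29, 3, 13)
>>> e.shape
(7, 7, 3, 3)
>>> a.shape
(3, 29)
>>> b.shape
(7, 7)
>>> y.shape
(13, 3, 7, 7)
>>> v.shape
(7, 7)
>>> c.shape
(3, 13)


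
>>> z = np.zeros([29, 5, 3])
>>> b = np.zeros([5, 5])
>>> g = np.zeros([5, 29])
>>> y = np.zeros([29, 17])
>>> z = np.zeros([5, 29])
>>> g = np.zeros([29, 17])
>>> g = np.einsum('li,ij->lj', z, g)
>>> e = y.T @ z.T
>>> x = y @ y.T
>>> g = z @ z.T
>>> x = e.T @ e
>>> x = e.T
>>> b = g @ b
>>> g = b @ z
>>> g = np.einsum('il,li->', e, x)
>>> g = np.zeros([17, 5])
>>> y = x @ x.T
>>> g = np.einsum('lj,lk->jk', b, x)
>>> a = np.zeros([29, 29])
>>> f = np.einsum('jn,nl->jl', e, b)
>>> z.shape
(5, 29)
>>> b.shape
(5, 5)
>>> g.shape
(5, 17)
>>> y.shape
(5, 5)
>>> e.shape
(17, 5)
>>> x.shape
(5, 17)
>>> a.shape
(29, 29)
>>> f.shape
(17, 5)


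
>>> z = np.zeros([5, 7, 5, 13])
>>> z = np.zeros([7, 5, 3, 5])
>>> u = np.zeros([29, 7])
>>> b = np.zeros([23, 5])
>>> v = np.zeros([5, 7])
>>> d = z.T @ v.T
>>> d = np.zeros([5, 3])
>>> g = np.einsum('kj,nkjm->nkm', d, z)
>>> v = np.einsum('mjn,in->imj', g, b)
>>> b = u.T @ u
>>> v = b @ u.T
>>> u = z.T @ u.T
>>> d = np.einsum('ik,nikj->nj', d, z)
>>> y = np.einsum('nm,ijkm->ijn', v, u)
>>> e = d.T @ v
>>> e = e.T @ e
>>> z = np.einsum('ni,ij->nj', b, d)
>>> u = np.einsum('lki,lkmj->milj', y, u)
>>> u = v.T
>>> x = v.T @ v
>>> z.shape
(7, 5)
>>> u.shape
(29, 7)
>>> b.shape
(7, 7)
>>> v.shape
(7, 29)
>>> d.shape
(7, 5)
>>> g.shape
(7, 5, 5)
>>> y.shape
(5, 3, 7)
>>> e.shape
(29, 29)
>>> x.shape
(29, 29)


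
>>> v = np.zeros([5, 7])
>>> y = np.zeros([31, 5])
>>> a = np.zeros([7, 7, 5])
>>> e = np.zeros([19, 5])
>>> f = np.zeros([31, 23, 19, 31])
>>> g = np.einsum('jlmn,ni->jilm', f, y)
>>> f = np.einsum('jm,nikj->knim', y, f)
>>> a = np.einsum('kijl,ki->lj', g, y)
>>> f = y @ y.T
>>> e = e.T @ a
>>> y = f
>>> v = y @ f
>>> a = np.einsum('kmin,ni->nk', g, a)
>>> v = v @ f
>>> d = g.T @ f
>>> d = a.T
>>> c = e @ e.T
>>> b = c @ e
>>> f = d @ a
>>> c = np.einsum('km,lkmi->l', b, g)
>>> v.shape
(31, 31)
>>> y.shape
(31, 31)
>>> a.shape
(19, 31)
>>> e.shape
(5, 23)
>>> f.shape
(31, 31)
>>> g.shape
(31, 5, 23, 19)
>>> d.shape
(31, 19)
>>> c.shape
(31,)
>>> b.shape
(5, 23)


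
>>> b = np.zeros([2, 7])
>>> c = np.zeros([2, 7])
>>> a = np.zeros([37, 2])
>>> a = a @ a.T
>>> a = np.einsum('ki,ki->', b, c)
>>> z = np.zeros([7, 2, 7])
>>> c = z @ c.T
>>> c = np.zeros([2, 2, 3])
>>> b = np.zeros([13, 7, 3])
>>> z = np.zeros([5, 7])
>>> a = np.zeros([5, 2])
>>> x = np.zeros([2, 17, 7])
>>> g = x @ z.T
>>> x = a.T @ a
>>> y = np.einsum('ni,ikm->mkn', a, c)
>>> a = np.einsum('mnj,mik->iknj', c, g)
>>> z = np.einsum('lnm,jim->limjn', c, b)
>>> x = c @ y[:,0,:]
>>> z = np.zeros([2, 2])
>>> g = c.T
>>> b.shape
(13, 7, 3)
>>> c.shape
(2, 2, 3)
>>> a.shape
(17, 5, 2, 3)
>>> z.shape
(2, 2)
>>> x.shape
(2, 2, 5)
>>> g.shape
(3, 2, 2)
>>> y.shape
(3, 2, 5)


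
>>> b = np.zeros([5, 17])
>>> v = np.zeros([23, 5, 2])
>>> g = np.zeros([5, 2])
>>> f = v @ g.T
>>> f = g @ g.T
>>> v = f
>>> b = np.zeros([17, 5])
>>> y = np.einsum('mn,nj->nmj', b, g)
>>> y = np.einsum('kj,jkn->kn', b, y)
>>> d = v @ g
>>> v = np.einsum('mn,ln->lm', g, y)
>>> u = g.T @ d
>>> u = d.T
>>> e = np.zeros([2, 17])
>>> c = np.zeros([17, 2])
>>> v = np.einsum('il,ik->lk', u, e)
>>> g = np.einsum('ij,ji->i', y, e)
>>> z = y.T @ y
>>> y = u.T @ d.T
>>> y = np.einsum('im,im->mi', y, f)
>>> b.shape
(17, 5)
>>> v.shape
(5, 17)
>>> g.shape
(17,)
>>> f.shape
(5, 5)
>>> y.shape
(5, 5)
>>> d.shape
(5, 2)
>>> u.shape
(2, 5)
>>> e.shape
(2, 17)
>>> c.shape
(17, 2)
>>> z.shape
(2, 2)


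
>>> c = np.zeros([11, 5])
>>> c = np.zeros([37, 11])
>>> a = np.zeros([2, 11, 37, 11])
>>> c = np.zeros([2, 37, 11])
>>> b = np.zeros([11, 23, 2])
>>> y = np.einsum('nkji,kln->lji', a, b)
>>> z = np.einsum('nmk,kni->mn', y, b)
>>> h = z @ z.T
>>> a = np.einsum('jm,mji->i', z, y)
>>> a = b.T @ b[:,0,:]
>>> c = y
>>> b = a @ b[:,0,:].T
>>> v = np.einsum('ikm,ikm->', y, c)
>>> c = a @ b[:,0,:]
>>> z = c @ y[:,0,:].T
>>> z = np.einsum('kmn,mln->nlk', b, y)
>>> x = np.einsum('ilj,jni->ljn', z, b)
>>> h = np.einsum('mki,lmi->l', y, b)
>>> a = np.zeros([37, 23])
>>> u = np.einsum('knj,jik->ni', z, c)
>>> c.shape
(2, 23, 11)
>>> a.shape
(37, 23)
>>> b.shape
(2, 23, 11)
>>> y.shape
(23, 37, 11)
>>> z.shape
(11, 37, 2)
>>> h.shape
(2,)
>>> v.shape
()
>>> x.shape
(37, 2, 23)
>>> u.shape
(37, 23)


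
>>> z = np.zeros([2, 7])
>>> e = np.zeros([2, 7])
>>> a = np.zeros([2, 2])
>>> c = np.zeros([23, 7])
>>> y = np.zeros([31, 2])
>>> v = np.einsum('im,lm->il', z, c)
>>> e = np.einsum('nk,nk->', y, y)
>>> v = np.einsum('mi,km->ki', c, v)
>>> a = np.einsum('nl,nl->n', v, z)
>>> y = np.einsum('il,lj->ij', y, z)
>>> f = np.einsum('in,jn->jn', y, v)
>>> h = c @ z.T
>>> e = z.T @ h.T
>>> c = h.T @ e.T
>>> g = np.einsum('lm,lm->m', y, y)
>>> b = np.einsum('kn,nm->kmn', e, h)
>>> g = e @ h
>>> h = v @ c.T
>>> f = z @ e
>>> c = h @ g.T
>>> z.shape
(2, 7)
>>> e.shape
(7, 23)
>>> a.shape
(2,)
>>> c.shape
(2, 7)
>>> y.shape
(31, 7)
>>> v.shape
(2, 7)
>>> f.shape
(2, 23)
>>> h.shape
(2, 2)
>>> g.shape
(7, 2)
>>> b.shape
(7, 2, 23)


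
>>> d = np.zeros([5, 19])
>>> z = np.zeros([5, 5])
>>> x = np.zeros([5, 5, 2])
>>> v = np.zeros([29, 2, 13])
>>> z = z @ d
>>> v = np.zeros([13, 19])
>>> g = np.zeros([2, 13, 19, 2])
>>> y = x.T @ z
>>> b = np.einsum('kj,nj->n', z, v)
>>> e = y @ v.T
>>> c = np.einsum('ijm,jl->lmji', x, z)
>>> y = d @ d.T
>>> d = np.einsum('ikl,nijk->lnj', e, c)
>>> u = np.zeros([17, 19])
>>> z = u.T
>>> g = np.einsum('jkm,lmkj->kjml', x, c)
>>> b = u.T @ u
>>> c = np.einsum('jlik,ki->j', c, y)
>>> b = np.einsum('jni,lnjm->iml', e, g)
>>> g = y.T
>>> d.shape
(13, 19, 5)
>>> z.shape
(19, 17)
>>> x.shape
(5, 5, 2)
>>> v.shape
(13, 19)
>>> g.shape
(5, 5)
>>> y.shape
(5, 5)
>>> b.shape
(13, 19, 5)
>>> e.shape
(2, 5, 13)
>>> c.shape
(19,)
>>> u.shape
(17, 19)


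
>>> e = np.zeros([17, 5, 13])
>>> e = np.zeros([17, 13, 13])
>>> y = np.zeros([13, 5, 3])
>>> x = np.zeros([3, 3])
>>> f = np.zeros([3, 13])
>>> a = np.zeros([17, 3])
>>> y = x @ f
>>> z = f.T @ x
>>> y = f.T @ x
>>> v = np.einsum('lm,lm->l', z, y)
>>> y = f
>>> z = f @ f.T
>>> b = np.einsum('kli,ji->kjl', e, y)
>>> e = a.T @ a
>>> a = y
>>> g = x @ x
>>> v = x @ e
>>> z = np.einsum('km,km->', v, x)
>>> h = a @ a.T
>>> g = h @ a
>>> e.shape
(3, 3)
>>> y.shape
(3, 13)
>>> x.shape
(3, 3)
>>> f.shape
(3, 13)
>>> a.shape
(3, 13)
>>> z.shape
()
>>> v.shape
(3, 3)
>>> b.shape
(17, 3, 13)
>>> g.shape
(3, 13)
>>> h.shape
(3, 3)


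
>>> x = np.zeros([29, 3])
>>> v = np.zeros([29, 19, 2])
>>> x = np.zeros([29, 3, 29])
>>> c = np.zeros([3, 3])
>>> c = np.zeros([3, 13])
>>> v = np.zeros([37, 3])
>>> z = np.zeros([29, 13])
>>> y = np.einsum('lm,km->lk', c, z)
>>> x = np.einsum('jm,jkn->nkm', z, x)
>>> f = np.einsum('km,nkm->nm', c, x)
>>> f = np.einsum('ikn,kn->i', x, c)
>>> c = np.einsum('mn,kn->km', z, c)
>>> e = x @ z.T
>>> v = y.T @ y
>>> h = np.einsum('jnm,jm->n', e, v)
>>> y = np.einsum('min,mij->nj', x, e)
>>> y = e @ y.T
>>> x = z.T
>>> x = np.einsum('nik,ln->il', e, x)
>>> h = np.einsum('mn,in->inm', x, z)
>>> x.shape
(3, 13)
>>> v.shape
(29, 29)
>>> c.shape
(3, 29)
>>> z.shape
(29, 13)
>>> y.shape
(29, 3, 13)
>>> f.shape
(29,)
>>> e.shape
(29, 3, 29)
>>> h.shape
(29, 13, 3)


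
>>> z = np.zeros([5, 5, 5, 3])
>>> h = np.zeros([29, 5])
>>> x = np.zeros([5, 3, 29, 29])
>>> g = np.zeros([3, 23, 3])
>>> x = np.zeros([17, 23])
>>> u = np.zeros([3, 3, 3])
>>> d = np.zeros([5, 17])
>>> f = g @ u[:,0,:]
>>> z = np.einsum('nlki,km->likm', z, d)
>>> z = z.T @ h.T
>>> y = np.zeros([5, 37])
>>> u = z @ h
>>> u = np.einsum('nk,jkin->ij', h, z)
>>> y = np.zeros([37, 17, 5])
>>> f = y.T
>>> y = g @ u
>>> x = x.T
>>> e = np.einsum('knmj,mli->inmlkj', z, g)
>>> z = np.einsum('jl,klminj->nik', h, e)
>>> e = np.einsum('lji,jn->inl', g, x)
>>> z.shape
(17, 23, 3)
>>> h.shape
(29, 5)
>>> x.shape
(23, 17)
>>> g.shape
(3, 23, 3)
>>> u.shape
(3, 17)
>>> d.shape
(5, 17)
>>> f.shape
(5, 17, 37)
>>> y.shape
(3, 23, 17)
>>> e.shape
(3, 17, 3)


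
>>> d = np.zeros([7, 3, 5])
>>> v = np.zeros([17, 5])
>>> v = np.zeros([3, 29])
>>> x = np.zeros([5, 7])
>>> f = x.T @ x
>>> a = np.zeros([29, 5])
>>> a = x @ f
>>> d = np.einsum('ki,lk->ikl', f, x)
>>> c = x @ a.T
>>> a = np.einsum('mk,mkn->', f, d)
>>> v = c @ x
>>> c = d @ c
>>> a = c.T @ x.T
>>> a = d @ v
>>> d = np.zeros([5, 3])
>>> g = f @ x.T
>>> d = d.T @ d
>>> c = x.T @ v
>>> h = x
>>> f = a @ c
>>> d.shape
(3, 3)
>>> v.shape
(5, 7)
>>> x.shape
(5, 7)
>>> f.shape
(7, 7, 7)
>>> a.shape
(7, 7, 7)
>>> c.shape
(7, 7)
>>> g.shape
(7, 5)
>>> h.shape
(5, 7)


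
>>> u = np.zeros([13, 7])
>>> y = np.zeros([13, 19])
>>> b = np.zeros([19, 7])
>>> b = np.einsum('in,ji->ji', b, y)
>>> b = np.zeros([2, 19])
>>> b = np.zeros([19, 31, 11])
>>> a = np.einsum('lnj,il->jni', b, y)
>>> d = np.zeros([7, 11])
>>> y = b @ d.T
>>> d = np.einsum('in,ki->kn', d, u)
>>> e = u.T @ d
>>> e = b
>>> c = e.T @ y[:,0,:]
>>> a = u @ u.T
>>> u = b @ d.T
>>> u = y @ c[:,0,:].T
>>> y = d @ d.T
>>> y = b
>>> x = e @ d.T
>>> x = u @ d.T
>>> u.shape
(19, 31, 11)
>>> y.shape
(19, 31, 11)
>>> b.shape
(19, 31, 11)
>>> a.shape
(13, 13)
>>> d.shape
(13, 11)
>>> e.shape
(19, 31, 11)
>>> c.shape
(11, 31, 7)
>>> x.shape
(19, 31, 13)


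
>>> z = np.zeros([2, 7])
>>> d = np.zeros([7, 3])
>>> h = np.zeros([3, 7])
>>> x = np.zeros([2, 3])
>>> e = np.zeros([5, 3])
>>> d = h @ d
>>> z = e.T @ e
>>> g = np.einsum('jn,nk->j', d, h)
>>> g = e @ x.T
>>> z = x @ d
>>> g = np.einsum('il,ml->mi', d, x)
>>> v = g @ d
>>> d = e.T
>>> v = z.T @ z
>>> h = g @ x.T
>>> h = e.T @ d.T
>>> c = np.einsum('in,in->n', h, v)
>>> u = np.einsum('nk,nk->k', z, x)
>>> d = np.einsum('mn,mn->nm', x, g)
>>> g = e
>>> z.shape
(2, 3)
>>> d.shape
(3, 2)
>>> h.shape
(3, 3)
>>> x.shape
(2, 3)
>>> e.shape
(5, 3)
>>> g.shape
(5, 3)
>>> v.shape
(3, 3)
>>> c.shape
(3,)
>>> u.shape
(3,)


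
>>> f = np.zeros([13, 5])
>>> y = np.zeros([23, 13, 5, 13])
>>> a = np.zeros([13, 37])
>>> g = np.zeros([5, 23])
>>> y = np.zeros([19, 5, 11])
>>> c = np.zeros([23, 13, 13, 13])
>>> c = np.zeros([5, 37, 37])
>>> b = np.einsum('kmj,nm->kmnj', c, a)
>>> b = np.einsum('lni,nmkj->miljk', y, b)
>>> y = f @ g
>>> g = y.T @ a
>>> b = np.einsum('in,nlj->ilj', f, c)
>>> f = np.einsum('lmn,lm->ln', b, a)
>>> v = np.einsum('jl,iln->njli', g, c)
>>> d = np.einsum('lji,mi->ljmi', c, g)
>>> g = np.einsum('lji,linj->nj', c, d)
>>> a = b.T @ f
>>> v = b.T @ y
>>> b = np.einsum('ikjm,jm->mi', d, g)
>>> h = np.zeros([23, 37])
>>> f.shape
(13, 37)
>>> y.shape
(13, 23)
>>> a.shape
(37, 37, 37)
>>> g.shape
(23, 37)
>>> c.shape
(5, 37, 37)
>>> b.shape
(37, 5)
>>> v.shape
(37, 37, 23)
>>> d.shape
(5, 37, 23, 37)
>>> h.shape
(23, 37)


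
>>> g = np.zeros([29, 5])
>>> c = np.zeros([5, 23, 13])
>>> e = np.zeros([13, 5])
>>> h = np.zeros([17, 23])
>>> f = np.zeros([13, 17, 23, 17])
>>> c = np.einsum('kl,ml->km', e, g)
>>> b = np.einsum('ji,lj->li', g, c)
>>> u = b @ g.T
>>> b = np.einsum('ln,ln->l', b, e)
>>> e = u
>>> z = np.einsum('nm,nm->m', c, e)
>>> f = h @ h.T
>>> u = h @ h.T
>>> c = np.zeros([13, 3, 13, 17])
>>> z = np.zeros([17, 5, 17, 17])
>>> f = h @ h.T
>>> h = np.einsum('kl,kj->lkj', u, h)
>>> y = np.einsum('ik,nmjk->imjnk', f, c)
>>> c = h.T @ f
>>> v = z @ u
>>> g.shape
(29, 5)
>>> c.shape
(23, 17, 17)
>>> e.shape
(13, 29)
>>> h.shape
(17, 17, 23)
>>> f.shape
(17, 17)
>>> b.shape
(13,)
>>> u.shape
(17, 17)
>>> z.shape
(17, 5, 17, 17)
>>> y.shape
(17, 3, 13, 13, 17)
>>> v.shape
(17, 5, 17, 17)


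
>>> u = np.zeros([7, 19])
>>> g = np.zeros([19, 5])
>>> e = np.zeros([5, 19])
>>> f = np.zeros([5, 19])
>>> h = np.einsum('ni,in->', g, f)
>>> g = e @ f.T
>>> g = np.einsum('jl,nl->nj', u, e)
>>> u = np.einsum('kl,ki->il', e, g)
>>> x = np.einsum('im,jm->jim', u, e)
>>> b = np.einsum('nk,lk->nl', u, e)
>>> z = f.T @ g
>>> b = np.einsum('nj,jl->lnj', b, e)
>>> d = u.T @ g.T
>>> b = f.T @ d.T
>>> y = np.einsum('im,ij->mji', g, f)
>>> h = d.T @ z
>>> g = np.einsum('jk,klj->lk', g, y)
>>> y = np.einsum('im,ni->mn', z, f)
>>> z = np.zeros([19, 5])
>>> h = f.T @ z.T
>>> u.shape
(7, 19)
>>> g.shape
(19, 7)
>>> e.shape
(5, 19)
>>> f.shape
(5, 19)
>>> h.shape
(19, 19)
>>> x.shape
(5, 7, 19)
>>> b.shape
(19, 19)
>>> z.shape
(19, 5)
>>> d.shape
(19, 5)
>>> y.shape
(7, 5)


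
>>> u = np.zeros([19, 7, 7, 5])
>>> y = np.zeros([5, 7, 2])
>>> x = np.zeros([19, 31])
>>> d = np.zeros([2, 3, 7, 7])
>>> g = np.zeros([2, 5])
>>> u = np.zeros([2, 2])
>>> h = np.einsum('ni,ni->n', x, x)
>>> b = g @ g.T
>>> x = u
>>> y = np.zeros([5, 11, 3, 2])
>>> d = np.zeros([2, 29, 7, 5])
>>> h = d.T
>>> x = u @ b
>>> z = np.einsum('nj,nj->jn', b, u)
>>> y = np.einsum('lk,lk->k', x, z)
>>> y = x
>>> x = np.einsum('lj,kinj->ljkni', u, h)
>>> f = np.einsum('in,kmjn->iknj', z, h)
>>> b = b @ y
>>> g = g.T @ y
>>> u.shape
(2, 2)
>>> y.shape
(2, 2)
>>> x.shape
(2, 2, 5, 29, 7)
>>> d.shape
(2, 29, 7, 5)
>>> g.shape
(5, 2)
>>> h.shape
(5, 7, 29, 2)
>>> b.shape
(2, 2)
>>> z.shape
(2, 2)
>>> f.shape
(2, 5, 2, 29)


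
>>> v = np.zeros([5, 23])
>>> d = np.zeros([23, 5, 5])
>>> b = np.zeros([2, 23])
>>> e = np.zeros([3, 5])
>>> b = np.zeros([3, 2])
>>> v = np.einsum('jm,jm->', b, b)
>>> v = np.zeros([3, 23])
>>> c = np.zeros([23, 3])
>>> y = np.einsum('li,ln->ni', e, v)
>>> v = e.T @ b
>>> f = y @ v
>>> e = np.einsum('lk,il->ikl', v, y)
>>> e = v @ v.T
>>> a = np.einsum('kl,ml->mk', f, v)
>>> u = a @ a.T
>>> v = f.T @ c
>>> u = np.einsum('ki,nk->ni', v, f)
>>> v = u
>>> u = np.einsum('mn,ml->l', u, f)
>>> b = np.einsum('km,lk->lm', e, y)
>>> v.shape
(23, 3)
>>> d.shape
(23, 5, 5)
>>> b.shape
(23, 5)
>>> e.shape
(5, 5)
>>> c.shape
(23, 3)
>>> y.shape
(23, 5)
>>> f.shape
(23, 2)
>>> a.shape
(5, 23)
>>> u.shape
(2,)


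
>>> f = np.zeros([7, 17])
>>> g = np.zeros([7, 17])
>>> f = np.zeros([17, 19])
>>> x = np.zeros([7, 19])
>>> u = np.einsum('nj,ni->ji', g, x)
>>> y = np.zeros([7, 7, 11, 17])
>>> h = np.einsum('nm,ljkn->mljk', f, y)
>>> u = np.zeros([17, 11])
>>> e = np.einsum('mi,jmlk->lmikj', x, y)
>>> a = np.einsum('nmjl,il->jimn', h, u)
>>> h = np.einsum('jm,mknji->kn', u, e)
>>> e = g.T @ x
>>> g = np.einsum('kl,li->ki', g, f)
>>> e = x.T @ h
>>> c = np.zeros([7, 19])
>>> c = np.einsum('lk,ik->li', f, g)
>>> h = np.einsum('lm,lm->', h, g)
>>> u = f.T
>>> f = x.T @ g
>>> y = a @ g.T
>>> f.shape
(19, 19)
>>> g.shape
(7, 19)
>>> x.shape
(7, 19)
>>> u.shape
(19, 17)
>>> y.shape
(7, 17, 7, 7)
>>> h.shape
()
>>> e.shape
(19, 19)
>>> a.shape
(7, 17, 7, 19)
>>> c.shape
(17, 7)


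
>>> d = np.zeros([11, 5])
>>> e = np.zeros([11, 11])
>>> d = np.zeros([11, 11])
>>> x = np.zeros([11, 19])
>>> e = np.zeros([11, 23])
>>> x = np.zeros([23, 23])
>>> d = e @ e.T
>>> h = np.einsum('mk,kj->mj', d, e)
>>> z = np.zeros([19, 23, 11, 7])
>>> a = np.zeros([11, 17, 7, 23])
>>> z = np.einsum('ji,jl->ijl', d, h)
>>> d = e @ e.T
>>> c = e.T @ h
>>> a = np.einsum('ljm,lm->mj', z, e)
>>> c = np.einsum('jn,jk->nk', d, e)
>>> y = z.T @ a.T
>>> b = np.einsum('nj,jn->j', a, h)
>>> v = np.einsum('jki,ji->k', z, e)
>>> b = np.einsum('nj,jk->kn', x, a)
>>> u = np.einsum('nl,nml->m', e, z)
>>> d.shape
(11, 11)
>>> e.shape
(11, 23)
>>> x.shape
(23, 23)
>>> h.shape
(11, 23)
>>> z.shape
(11, 11, 23)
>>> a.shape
(23, 11)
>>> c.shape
(11, 23)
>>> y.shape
(23, 11, 23)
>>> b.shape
(11, 23)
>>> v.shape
(11,)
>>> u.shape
(11,)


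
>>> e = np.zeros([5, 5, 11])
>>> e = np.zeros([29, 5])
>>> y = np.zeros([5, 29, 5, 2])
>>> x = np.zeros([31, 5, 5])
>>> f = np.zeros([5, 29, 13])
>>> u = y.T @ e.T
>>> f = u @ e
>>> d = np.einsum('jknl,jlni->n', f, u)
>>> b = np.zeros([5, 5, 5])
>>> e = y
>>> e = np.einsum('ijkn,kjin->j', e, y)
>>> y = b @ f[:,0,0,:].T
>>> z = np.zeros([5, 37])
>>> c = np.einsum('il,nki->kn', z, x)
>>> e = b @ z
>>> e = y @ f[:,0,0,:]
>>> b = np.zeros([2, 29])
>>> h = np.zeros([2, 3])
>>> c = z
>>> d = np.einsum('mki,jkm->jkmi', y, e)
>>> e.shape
(5, 5, 5)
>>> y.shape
(5, 5, 2)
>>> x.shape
(31, 5, 5)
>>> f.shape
(2, 5, 29, 5)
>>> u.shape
(2, 5, 29, 29)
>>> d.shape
(5, 5, 5, 2)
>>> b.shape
(2, 29)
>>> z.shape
(5, 37)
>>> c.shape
(5, 37)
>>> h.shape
(2, 3)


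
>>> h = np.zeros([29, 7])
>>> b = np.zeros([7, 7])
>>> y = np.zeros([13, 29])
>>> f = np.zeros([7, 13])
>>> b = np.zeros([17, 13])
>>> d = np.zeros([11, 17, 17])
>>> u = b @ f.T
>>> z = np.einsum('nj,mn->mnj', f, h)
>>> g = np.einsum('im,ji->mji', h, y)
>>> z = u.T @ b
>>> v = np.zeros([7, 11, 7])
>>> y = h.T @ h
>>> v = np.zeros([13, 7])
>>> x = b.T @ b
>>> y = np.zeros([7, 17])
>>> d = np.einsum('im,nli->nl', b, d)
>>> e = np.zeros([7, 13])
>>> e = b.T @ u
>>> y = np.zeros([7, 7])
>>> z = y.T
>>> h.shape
(29, 7)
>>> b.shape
(17, 13)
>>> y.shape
(7, 7)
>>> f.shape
(7, 13)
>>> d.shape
(11, 17)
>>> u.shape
(17, 7)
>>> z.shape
(7, 7)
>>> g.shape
(7, 13, 29)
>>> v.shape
(13, 7)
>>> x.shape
(13, 13)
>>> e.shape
(13, 7)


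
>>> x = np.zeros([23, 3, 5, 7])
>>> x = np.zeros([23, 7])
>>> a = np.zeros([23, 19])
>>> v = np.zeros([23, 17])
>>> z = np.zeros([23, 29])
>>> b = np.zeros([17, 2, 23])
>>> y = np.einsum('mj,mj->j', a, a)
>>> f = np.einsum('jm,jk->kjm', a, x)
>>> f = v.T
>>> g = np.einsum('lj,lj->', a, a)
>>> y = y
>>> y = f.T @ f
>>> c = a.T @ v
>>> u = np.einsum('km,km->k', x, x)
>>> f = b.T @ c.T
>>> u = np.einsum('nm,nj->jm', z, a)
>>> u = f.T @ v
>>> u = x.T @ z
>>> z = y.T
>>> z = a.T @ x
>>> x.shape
(23, 7)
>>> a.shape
(23, 19)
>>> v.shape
(23, 17)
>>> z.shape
(19, 7)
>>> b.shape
(17, 2, 23)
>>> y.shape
(23, 23)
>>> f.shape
(23, 2, 19)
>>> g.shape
()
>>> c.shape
(19, 17)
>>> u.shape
(7, 29)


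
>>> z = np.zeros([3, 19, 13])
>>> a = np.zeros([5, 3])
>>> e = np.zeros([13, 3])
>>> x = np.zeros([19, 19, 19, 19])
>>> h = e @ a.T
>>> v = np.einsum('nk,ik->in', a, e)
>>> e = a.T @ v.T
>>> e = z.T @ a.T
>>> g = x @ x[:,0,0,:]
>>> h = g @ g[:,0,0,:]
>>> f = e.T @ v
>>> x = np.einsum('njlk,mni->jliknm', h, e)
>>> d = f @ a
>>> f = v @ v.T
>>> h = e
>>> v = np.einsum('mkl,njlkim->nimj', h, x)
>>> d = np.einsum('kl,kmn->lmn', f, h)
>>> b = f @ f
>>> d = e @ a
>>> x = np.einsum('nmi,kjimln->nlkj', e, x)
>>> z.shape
(3, 19, 13)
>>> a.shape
(5, 3)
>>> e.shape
(13, 19, 5)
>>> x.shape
(13, 19, 19, 19)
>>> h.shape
(13, 19, 5)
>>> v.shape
(19, 19, 13, 19)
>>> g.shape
(19, 19, 19, 19)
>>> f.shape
(13, 13)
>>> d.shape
(13, 19, 3)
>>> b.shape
(13, 13)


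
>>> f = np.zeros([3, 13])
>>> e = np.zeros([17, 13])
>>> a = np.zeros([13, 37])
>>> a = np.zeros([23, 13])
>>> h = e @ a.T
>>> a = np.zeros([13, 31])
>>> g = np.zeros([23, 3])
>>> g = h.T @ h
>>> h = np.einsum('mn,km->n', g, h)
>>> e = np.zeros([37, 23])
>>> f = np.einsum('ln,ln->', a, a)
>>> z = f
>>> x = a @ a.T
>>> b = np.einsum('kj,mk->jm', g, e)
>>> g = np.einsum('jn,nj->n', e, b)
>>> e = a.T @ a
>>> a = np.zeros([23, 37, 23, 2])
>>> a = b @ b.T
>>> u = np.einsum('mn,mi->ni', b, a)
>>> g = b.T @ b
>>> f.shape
()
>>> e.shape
(31, 31)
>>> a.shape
(23, 23)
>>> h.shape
(23,)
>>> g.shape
(37, 37)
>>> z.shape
()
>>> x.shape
(13, 13)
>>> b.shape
(23, 37)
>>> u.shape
(37, 23)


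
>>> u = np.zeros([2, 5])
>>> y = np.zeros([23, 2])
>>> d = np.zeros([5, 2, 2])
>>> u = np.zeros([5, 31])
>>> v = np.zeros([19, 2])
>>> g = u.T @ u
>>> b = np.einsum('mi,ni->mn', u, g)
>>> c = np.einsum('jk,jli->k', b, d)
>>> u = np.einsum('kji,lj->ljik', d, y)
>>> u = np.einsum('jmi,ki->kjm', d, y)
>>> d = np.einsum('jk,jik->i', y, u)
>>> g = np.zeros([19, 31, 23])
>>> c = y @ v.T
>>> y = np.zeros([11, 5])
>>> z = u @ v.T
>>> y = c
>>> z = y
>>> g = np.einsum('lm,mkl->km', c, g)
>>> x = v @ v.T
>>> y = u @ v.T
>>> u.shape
(23, 5, 2)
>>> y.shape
(23, 5, 19)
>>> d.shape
(5,)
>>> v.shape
(19, 2)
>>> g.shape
(31, 19)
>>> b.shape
(5, 31)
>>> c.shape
(23, 19)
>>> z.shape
(23, 19)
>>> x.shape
(19, 19)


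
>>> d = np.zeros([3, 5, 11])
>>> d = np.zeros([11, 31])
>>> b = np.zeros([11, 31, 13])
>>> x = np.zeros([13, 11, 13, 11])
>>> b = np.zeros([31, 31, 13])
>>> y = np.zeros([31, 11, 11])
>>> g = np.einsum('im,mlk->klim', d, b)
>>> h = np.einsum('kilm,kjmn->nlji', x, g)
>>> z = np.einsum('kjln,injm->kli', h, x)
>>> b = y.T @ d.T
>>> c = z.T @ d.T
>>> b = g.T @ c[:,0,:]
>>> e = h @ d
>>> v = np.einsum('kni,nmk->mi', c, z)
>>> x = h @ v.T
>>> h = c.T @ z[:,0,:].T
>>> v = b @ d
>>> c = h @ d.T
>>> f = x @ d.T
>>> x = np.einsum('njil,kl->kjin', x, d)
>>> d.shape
(11, 31)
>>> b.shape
(31, 11, 31, 11)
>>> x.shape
(11, 13, 31, 31)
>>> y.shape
(31, 11, 11)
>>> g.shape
(13, 31, 11, 31)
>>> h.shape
(11, 31, 31)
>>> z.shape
(31, 31, 13)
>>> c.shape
(11, 31, 11)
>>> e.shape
(31, 13, 31, 31)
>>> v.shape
(31, 11, 31, 31)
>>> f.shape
(31, 13, 31, 11)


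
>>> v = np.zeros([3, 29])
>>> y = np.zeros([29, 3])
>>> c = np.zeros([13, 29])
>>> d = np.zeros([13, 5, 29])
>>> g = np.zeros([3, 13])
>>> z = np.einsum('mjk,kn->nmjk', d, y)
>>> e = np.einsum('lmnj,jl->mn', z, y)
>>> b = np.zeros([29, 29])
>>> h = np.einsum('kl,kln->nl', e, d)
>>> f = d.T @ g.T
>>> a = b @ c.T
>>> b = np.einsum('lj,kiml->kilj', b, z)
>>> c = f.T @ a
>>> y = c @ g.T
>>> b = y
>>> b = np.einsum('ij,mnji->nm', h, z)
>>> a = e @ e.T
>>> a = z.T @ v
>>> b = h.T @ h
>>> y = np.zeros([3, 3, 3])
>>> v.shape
(3, 29)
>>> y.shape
(3, 3, 3)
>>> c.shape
(3, 5, 13)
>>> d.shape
(13, 5, 29)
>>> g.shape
(3, 13)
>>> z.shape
(3, 13, 5, 29)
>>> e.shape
(13, 5)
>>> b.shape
(5, 5)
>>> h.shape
(29, 5)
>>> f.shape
(29, 5, 3)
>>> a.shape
(29, 5, 13, 29)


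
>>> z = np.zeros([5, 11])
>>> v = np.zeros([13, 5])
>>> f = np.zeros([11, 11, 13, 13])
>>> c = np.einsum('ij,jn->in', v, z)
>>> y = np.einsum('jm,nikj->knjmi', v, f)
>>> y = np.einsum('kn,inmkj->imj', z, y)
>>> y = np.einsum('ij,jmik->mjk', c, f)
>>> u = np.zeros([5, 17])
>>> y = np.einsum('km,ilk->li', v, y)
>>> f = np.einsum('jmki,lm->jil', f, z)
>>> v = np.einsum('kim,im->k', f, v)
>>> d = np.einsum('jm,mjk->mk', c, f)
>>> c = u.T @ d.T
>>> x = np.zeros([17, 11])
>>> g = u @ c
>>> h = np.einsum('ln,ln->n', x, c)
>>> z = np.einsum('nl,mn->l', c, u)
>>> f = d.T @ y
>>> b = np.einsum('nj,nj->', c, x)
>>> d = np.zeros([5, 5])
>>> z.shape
(11,)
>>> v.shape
(11,)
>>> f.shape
(5, 11)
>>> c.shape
(17, 11)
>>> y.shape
(11, 11)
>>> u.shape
(5, 17)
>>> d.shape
(5, 5)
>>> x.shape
(17, 11)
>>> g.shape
(5, 11)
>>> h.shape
(11,)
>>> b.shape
()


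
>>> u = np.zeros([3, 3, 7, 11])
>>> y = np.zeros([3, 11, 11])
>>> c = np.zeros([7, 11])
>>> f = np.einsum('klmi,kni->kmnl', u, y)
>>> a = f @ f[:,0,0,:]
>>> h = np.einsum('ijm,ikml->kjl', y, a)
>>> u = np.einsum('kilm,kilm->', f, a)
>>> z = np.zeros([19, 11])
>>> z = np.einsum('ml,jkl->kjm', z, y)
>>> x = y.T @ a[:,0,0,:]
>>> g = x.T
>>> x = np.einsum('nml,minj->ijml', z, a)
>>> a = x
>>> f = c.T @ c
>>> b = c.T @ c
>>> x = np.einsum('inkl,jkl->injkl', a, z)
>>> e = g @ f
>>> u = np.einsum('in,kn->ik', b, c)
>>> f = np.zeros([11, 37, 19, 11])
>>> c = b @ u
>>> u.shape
(11, 7)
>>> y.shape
(3, 11, 11)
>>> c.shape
(11, 7)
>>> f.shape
(11, 37, 19, 11)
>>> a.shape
(7, 3, 3, 19)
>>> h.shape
(7, 11, 3)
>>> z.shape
(11, 3, 19)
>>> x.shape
(7, 3, 11, 3, 19)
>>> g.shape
(3, 11, 11)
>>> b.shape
(11, 11)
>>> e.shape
(3, 11, 11)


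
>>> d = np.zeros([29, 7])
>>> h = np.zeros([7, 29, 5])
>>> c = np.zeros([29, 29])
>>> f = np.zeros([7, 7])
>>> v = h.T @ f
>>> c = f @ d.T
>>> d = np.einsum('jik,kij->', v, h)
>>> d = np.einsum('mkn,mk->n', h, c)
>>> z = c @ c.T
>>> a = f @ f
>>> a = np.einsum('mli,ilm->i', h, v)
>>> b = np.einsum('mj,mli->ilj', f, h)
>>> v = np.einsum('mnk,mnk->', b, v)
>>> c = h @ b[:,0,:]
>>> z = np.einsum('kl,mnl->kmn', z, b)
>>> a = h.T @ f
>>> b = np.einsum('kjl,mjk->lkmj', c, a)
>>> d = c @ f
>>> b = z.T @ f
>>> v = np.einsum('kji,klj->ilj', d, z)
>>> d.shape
(7, 29, 7)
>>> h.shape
(7, 29, 5)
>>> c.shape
(7, 29, 7)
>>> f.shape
(7, 7)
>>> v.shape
(7, 5, 29)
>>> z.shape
(7, 5, 29)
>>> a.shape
(5, 29, 7)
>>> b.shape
(29, 5, 7)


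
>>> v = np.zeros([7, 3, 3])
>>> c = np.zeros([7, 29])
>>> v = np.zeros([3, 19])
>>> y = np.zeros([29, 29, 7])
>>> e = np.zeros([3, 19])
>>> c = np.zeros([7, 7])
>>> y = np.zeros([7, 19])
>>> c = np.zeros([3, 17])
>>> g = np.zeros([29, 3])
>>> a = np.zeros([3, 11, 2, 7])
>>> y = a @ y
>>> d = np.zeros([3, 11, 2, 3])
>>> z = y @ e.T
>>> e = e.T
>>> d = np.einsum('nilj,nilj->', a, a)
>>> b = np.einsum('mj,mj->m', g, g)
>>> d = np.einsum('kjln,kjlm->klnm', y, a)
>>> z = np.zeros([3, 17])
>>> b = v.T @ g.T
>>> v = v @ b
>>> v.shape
(3, 29)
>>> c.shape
(3, 17)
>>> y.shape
(3, 11, 2, 19)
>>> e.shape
(19, 3)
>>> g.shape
(29, 3)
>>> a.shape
(3, 11, 2, 7)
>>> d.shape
(3, 2, 19, 7)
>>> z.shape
(3, 17)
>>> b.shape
(19, 29)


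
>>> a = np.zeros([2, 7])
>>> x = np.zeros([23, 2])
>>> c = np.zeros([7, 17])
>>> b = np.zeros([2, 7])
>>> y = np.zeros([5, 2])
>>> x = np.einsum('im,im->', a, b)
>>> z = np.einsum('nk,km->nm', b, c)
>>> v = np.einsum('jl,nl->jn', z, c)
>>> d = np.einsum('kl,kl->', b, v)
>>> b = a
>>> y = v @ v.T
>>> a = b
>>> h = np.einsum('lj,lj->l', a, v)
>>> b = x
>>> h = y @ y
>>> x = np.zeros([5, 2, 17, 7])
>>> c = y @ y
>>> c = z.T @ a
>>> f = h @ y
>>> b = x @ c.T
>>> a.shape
(2, 7)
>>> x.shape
(5, 2, 17, 7)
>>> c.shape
(17, 7)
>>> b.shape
(5, 2, 17, 17)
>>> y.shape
(2, 2)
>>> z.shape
(2, 17)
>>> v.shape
(2, 7)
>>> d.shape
()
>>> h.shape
(2, 2)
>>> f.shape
(2, 2)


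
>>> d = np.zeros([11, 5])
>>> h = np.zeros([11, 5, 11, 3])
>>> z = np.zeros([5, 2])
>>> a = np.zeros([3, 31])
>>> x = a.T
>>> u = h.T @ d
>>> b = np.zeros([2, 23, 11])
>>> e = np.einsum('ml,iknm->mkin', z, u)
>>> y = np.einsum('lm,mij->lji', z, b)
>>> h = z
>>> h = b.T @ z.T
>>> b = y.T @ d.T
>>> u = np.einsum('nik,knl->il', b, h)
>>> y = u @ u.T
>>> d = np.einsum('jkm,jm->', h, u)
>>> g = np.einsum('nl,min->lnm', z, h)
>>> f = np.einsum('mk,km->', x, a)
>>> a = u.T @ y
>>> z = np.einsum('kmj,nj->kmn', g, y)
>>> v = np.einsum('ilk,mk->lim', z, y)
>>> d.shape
()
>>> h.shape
(11, 23, 5)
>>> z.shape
(2, 5, 11)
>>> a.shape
(5, 11)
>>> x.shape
(31, 3)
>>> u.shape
(11, 5)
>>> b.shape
(23, 11, 11)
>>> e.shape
(5, 11, 3, 5)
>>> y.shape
(11, 11)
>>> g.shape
(2, 5, 11)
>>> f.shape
()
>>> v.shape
(5, 2, 11)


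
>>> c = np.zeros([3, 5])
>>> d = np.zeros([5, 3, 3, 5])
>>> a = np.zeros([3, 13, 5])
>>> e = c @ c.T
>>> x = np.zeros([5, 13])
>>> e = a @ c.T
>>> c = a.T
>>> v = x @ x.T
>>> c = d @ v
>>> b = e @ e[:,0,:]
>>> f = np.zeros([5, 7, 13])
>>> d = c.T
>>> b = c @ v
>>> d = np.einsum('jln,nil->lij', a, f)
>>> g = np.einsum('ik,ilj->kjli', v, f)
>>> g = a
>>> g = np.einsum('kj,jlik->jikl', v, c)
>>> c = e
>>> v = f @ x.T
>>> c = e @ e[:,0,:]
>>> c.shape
(3, 13, 3)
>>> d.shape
(13, 7, 3)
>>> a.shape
(3, 13, 5)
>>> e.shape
(3, 13, 3)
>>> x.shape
(5, 13)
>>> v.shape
(5, 7, 5)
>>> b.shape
(5, 3, 3, 5)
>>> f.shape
(5, 7, 13)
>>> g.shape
(5, 3, 5, 3)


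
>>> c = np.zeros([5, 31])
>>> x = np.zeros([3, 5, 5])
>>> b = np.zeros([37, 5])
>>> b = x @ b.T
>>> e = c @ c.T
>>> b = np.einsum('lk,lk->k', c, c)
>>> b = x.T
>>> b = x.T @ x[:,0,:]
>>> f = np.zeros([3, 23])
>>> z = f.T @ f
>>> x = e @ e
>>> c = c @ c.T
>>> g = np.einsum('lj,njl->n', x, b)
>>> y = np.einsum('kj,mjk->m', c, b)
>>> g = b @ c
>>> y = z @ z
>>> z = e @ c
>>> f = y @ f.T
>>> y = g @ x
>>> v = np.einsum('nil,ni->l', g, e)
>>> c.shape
(5, 5)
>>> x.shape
(5, 5)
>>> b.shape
(5, 5, 5)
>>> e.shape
(5, 5)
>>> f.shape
(23, 3)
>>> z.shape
(5, 5)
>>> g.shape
(5, 5, 5)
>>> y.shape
(5, 5, 5)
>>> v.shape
(5,)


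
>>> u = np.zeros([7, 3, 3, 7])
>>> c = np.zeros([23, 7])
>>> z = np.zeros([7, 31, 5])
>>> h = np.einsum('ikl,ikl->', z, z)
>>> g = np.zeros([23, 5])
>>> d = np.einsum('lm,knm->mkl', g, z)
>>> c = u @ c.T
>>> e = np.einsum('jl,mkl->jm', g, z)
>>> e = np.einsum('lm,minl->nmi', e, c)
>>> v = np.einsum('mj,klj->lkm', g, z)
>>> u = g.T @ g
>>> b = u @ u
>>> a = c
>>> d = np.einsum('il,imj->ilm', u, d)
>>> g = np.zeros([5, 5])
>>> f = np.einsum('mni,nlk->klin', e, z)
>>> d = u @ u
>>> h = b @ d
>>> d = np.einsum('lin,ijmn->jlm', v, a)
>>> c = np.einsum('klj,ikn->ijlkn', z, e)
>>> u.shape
(5, 5)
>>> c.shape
(3, 5, 31, 7, 3)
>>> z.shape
(7, 31, 5)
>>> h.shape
(5, 5)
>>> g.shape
(5, 5)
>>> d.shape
(3, 31, 3)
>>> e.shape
(3, 7, 3)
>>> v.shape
(31, 7, 23)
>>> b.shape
(5, 5)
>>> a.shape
(7, 3, 3, 23)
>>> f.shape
(5, 31, 3, 7)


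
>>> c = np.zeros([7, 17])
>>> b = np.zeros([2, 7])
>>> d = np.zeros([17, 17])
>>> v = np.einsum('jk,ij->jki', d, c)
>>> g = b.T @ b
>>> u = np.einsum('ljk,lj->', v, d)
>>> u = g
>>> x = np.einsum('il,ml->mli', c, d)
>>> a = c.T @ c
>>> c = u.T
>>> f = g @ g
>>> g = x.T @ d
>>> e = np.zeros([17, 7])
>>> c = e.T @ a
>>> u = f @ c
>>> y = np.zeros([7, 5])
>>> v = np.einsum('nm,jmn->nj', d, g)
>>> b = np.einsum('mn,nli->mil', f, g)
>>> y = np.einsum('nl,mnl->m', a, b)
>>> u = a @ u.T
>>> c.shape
(7, 17)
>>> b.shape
(7, 17, 17)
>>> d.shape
(17, 17)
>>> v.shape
(17, 7)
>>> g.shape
(7, 17, 17)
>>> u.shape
(17, 7)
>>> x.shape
(17, 17, 7)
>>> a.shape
(17, 17)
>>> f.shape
(7, 7)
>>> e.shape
(17, 7)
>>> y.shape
(7,)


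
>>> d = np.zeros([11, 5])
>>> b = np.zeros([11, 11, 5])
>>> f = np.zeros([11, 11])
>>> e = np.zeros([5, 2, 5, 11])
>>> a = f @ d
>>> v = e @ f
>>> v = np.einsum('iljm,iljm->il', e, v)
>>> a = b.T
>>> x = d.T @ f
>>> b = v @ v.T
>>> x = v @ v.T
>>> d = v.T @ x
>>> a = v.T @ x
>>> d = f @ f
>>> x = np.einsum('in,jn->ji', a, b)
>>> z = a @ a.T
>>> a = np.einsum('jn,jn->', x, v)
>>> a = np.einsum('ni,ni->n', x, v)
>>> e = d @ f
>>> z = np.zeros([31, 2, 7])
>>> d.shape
(11, 11)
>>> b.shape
(5, 5)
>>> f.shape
(11, 11)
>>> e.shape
(11, 11)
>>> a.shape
(5,)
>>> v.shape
(5, 2)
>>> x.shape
(5, 2)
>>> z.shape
(31, 2, 7)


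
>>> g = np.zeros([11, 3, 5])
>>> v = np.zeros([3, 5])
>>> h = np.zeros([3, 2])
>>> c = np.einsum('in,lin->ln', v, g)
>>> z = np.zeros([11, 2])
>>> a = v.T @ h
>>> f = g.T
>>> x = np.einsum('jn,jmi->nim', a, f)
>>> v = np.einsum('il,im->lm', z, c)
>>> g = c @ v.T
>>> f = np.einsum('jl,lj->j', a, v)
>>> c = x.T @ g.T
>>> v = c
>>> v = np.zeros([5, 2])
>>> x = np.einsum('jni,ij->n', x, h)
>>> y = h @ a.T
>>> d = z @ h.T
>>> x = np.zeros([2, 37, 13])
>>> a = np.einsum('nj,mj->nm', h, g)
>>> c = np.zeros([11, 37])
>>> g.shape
(11, 2)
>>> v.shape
(5, 2)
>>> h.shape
(3, 2)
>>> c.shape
(11, 37)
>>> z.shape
(11, 2)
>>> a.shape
(3, 11)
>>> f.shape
(5,)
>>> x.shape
(2, 37, 13)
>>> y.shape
(3, 5)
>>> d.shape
(11, 3)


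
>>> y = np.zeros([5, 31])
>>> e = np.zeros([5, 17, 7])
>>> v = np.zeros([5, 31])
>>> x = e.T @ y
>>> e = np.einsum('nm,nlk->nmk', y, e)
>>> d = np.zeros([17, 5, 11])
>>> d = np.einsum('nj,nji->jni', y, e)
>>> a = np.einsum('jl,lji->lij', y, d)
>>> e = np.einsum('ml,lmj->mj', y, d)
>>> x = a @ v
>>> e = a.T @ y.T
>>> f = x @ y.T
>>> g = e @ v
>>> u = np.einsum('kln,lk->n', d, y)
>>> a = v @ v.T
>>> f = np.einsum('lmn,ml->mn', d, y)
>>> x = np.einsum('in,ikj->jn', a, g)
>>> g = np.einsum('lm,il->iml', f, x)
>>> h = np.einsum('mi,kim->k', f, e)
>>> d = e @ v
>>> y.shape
(5, 31)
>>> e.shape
(5, 7, 5)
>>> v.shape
(5, 31)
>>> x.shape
(31, 5)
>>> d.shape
(5, 7, 31)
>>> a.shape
(5, 5)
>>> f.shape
(5, 7)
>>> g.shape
(31, 7, 5)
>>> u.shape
(7,)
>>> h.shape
(5,)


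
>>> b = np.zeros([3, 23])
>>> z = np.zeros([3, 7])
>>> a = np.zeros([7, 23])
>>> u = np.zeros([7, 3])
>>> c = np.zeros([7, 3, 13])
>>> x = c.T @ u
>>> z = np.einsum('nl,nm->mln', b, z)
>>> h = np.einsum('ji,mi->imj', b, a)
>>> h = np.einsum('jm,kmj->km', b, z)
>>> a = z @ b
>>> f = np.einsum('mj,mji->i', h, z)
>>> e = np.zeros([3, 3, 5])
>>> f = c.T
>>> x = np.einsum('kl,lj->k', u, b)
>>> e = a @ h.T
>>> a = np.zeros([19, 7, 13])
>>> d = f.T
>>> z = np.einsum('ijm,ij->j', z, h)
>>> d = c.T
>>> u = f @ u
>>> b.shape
(3, 23)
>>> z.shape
(23,)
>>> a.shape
(19, 7, 13)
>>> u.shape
(13, 3, 3)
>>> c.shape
(7, 3, 13)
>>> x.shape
(7,)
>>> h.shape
(7, 23)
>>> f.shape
(13, 3, 7)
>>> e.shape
(7, 23, 7)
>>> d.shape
(13, 3, 7)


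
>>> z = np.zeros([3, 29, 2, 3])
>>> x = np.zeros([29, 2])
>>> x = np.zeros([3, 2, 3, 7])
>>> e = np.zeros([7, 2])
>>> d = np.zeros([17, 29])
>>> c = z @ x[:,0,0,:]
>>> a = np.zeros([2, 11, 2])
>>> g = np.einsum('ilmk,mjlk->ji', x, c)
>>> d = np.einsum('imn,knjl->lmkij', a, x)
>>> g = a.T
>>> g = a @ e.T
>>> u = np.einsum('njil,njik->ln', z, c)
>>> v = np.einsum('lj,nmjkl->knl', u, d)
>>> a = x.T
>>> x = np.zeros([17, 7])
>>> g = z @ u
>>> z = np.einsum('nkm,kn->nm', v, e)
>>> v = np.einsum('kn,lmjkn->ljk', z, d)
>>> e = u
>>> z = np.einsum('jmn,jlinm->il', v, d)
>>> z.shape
(3, 11)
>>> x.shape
(17, 7)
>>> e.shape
(3, 3)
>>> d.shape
(7, 11, 3, 2, 3)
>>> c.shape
(3, 29, 2, 7)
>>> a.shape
(7, 3, 2, 3)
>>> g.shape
(3, 29, 2, 3)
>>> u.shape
(3, 3)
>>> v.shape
(7, 3, 2)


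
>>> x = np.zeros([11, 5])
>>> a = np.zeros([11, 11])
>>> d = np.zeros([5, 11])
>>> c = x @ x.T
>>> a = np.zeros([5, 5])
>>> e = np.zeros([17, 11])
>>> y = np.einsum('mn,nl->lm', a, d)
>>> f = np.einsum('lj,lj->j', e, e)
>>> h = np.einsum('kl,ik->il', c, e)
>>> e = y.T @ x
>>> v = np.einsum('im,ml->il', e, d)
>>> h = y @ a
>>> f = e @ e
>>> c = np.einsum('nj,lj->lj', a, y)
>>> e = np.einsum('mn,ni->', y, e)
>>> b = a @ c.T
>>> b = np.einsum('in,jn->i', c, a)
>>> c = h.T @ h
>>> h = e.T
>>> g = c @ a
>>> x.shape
(11, 5)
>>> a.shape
(5, 5)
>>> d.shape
(5, 11)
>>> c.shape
(5, 5)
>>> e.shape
()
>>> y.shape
(11, 5)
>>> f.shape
(5, 5)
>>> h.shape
()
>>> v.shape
(5, 11)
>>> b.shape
(11,)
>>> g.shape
(5, 5)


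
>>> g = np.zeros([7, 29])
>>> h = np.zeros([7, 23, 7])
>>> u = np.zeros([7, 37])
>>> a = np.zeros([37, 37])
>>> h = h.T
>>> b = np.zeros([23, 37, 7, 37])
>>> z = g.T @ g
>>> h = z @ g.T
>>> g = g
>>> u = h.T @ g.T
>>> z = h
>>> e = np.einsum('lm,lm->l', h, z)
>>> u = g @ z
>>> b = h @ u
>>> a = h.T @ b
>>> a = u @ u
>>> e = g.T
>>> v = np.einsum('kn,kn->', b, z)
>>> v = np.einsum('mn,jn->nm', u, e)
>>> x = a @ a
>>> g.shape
(7, 29)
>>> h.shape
(29, 7)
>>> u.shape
(7, 7)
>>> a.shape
(7, 7)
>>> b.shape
(29, 7)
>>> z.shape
(29, 7)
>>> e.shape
(29, 7)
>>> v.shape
(7, 7)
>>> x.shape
(7, 7)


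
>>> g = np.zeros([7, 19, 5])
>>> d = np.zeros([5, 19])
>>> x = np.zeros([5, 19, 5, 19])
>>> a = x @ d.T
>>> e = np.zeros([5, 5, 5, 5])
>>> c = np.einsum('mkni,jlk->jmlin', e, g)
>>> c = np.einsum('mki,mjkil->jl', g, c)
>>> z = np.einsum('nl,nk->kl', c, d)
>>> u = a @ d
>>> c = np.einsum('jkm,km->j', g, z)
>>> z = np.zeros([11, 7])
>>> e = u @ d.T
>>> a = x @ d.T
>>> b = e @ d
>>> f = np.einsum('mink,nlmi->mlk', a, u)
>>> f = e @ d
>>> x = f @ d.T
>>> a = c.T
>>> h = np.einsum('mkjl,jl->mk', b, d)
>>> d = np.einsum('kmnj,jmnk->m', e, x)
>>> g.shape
(7, 19, 5)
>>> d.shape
(19,)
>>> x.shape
(5, 19, 5, 5)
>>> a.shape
(7,)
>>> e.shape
(5, 19, 5, 5)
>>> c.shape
(7,)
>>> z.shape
(11, 7)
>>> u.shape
(5, 19, 5, 19)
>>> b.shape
(5, 19, 5, 19)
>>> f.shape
(5, 19, 5, 19)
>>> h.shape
(5, 19)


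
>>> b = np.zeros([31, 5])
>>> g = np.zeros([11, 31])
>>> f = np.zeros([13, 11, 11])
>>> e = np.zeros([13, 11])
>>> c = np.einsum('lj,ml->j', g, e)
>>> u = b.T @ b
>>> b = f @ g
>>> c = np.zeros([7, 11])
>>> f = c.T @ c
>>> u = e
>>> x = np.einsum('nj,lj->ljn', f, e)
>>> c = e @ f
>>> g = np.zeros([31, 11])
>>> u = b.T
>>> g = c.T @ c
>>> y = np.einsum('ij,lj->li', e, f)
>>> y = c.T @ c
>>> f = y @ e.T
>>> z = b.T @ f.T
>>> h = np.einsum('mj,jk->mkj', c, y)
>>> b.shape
(13, 11, 31)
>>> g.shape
(11, 11)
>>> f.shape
(11, 13)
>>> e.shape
(13, 11)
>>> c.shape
(13, 11)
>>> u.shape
(31, 11, 13)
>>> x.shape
(13, 11, 11)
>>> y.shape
(11, 11)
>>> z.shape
(31, 11, 11)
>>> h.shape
(13, 11, 11)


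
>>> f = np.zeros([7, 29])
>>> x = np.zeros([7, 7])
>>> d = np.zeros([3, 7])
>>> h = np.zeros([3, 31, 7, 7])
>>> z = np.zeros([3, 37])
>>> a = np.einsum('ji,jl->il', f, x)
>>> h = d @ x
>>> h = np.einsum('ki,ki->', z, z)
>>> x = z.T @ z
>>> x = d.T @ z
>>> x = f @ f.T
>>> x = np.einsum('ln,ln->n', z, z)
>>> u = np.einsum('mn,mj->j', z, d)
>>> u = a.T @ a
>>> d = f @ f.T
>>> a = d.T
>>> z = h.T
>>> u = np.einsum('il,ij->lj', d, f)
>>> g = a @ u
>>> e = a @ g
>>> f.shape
(7, 29)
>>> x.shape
(37,)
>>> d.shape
(7, 7)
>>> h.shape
()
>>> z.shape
()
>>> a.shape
(7, 7)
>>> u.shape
(7, 29)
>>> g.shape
(7, 29)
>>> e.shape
(7, 29)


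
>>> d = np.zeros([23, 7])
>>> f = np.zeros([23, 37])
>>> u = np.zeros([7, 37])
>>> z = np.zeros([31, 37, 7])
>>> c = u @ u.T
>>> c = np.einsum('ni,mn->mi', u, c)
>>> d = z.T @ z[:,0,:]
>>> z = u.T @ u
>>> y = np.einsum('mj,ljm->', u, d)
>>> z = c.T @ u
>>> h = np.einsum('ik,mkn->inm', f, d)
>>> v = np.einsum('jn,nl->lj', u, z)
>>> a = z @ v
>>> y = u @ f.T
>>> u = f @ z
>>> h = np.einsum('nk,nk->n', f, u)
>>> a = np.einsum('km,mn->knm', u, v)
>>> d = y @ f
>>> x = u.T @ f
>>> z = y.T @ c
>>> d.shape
(7, 37)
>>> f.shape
(23, 37)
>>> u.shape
(23, 37)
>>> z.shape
(23, 37)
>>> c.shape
(7, 37)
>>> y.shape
(7, 23)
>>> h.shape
(23,)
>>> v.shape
(37, 7)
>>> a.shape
(23, 7, 37)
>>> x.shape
(37, 37)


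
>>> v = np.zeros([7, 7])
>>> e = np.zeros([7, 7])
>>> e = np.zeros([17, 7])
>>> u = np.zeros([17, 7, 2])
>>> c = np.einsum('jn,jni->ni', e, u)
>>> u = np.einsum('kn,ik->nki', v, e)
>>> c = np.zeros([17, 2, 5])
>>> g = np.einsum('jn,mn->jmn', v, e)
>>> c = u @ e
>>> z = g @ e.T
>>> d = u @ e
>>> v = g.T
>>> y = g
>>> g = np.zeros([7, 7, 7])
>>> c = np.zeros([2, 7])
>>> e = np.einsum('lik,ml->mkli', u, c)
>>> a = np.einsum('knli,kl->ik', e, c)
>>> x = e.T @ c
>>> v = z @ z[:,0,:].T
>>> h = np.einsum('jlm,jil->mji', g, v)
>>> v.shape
(7, 17, 7)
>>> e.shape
(2, 17, 7, 7)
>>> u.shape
(7, 7, 17)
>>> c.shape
(2, 7)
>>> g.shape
(7, 7, 7)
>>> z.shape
(7, 17, 17)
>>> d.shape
(7, 7, 7)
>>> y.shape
(7, 17, 7)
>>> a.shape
(7, 2)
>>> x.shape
(7, 7, 17, 7)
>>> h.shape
(7, 7, 17)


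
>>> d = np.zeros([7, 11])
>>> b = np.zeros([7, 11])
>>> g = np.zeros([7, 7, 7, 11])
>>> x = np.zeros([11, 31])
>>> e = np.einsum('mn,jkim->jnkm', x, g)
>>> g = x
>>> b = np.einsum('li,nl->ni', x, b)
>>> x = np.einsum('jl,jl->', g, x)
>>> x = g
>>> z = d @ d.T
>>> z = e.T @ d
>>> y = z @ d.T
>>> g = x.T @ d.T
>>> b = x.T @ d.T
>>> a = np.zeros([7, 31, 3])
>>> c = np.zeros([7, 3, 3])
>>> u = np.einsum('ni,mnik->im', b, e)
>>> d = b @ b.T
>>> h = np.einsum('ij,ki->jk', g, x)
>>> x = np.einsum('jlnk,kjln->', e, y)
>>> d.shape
(31, 31)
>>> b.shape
(31, 7)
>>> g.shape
(31, 7)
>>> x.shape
()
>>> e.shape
(7, 31, 7, 11)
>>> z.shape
(11, 7, 31, 11)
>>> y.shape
(11, 7, 31, 7)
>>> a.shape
(7, 31, 3)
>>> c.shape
(7, 3, 3)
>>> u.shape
(7, 7)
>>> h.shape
(7, 11)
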